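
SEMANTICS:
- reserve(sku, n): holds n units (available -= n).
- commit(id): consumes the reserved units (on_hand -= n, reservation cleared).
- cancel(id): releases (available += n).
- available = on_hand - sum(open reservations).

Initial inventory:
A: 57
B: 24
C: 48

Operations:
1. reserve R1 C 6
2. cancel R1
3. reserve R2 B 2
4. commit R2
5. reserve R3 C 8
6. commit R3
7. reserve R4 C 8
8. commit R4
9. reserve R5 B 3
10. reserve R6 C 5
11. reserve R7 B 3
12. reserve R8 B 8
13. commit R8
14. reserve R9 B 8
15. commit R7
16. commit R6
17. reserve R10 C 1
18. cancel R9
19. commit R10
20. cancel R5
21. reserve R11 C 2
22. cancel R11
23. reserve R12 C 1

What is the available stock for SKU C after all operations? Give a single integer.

Step 1: reserve R1 C 6 -> on_hand[A=57 B=24 C=48] avail[A=57 B=24 C=42] open={R1}
Step 2: cancel R1 -> on_hand[A=57 B=24 C=48] avail[A=57 B=24 C=48] open={}
Step 3: reserve R2 B 2 -> on_hand[A=57 B=24 C=48] avail[A=57 B=22 C=48] open={R2}
Step 4: commit R2 -> on_hand[A=57 B=22 C=48] avail[A=57 B=22 C=48] open={}
Step 5: reserve R3 C 8 -> on_hand[A=57 B=22 C=48] avail[A=57 B=22 C=40] open={R3}
Step 6: commit R3 -> on_hand[A=57 B=22 C=40] avail[A=57 B=22 C=40] open={}
Step 7: reserve R4 C 8 -> on_hand[A=57 B=22 C=40] avail[A=57 B=22 C=32] open={R4}
Step 8: commit R4 -> on_hand[A=57 B=22 C=32] avail[A=57 B=22 C=32] open={}
Step 9: reserve R5 B 3 -> on_hand[A=57 B=22 C=32] avail[A=57 B=19 C=32] open={R5}
Step 10: reserve R6 C 5 -> on_hand[A=57 B=22 C=32] avail[A=57 B=19 C=27] open={R5,R6}
Step 11: reserve R7 B 3 -> on_hand[A=57 B=22 C=32] avail[A=57 B=16 C=27] open={R5,R6,R7}
Step 12: reserve R8 B 8 -> on_hand[A=57 B=22 C=32] avail[A=57 B=8 C=27] open={R5,R6,R7,R8}
Step 13: commit R8 -> on_hand[A=57 B=14 C=32] avail[A=57 B=8 C=27] open={R5,R6,R7}
Step 14: reserve R9 B 8 -> on_hand[A=57 B=14 C=32] avail[A=57 B=0 C=27] open={R5,R6,R7,R9}
Step 15: commit R7 -> on_hand[A=57 B=11 C=32] avail[A=57 B=0 C=27] open={R5,R6,R9}
Step 16: commit R6 -> on_hand[A=57 B=11 C=27] avail[A=57 B=0 C=27] open={R5,R9}
Step 17: reserve R10 C 1 -> on_hand[A=57 B=11 C=27] avail[A=57 B=0 C=26] open={R10,R5,R9}
Step 18: cancel R9 -> on_hand[A=57 B=11 C=27] avail[A=57 B=8 C=26] open={R10,R5}
Step 19: commit R10 -> on_hand[A=57 B=11 C=26] avail[A=57 B=8 C=26] open={R5}
Step 20: cancel R5 -> on_hand[A=57 B=11 C=26] avail[A=57 B=11 C=26] open={}
Step 21: reserve R11 C 2 -> on_hand[A=57 B=11 C=26] avail[A=57 B=11 C=24] open={R11}
Step 22: cancel R11 -> on_hand[A=57 B=11 C=26] avail[A=57 B=11 C=26] open={}
Step 23: reserve R12 C 1 -> on_hand[A=57 B=11 C=26] avail[A=57 B=11 C=25] open={R12}
Final available[C] = 25

Answer: 25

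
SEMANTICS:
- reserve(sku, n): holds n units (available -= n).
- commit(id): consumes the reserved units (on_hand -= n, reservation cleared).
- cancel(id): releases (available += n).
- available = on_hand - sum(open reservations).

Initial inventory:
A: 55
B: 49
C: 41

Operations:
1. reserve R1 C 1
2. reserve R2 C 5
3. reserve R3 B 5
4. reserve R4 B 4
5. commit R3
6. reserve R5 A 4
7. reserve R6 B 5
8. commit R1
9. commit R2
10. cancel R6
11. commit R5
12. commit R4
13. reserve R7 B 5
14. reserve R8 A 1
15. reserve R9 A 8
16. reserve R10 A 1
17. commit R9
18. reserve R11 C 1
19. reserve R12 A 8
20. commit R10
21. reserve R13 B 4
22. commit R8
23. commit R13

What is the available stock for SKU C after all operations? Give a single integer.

Answer: 34

Derivation:
Step 1: reserve R1 C 1 -> on_hand[A=55 B=49 C=41] avail[A=55 B=49 C=40] open={R1}
Step 2: reserve R2 C 5 -> on_hand[A=55 B=49 C=41] avail[A=55 B=49 C=35] open={R1,R2}
Step 3: reserve R3 B 5 -> on_hand[A=55 B=49 C=41] avail[A=55 B=44 C=35] open={R1,R2,R3}
Step 4: reserve R4 B 4 -> on_hand[A=55 B=49 C=41] avail[A=55 B=40 C=35] open={R1,R2,R3,R4}
Step 5: commit R3 -> on_hand[A=55 B=44 C=41] avail[A=55 B=40 C=35] open={R1,R2,R4}
Step 6: reserve R5 A 4 -> on_hand[A=55 B=44 C=41] avail[A=51 B=40 C=35] open={R1,R2,R4,R5}
Step 7: reserve R6 B 5 -> on_hand[A=55 B=44 C=41] avail[A=51 B=35 C=35] open={R1,R2,R4,R5,R6}
Step 8: commit R1 -> on_hand[A=55 B=44 C=40] avail[A=51 B=35 C=35] open={R2,R4,R5,R6}
Step 9: commit R2 -> on_hand[A=55 B=44 C=35] avail[A=51 B=35 C=35] open={R4,R5,R6}
Step 10: cancel R6 -> on_hand[A=55 B=44 C=35] avail[A=51 B=40 C=35] open={R4,R5}
Step 11: commit R5 -> on_hand[A=51 B=44 C=35] avail[A=51 B=40 C=35] open={R4}
Step 12: commit R4 -> on_hand[A=51 B=40 C=35] avail[A=51 B=40 C=35] open={}
Step 13: reserve R7 B 5 -> on_hand[A=51 B=40 C=35] avail[A=51 B=35 C=35] open={R7}
Step 14: reserve R8 A 1 -> on_hand[A=51 B=40 C=35] avail[A=50 B=35 C=35] open={R7,R8}
Step 15: reserve R9 A 8 -> on_hand[A=51 B=40 C=35] avail[A=42 B=35 C=35] open={R7,R8,R9}
Step 16: reserve R10 A 1 -> on_hand[A=51 B=40 C=35] avail[A=41 B=35 C=35] open={R10,R7,R8,R9}
Step 17: commit R9 -> on_hand[A=43 B=40 C=35] avail[A=41 B=35 C=35] open={R10,R7,R8}
Step 18: reserve R11 C 1 -> on_hand[A=43 B=40 C=35] avail[A=41 B=35 C=34] open={R10,R11,R7,R8}
Step 19: reserve R12 A 8 -> on_hand[A=43 B=40 C=35] avail[A=33 B=35 C=34] open={R10,R11,R12,R7,R8}
Step 20: commit R10 -> on_hand[A=42 B=40 C=35] avail[A=33 B=35 C=34] open={R11,R12,R7,R8}
Step 21: reserve R13 B 4 -> on_hand[A=42 B=40 C=35] avail[A=33 B=31 C=34] open={R11,R12,R13,R7,R8}
Step 22: commit R8 -> on_hand[A=41 B=40 C=35] avail[A=33 B=31 C=34] open={R11,R12,R13,R7}
Step 23: commit R13 -> on_hand[A=41 B=36 C=35] avail[A=33 B=31 C=34] open={R11,R12,R7}
Final available[C] = 34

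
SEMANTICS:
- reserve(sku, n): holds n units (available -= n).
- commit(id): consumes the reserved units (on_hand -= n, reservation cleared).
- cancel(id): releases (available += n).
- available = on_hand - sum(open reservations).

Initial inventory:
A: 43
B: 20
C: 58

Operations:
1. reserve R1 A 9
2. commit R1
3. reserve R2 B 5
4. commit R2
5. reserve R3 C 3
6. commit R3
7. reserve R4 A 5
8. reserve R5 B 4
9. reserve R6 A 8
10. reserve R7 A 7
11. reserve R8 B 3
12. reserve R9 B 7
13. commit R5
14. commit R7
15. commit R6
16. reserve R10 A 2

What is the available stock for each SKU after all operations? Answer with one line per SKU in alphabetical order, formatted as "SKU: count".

Step 1: reserve R1 A 9 -> on_hand[A=43 B=20 C=58] avail[A=34 B=20 C=58] open={R1}
Step 2: commit R1 -> on_hand[A=34 B=20 C=58] avail[A=34 B=20 C=58] open={}
Step 3: reserve R2 B 5 -> on_hand[A=34 B=20 C=58] avail[A=34 B=15 C=58] open={R2}
Step 4: commit R2 -> on_hand[A=34 B=15 C=58] avail[A=34 B=15 C=58] open={}
Step 5: reserve R3 C 3 -> on_hand[A=34 B=15 C=58] avail[A=34 B=15 C=55] open={R3}
Step 6: commit R3 -> on_hand[A=34 B=15 C=55] avail[A=34 B=15 C=55] open={}
Step 7: reserve R4 A 5 -> on_hand[A=34 B=15 C=55] avail[A=29 B=15 C=55] open={R4}
Step 8: reserve R5 B 4 -> on_hand[A=34 B=15 C=55] avail[A=29 B=11 C=55] open={R4,R5}
Step 9: reserve R6 A 8 -> on_hand[A=34 B=15 C=55] avail[A=21 B=11 C=55] open={R4,R5,R6}
Step 10: reserve R7 A 7 -> on_hand[A=34 B=15 C=55] avail[A=14 B=11 C=55] open={R4,R5,R6,R7}
Step 11: reserve R8 B 3 -> on_hand[A=34 B=15 C=55] avail[A=14 B=8 C=55] open={R4,R5,R6,R7,R8}
Step 12: reserve R9 B 7 -> on_hand[A=34 B=15 C=55] avail[A=14 B=1 C=55] open={R4,R5,R6,R7,R8,R9}
Step 13: commit R5 -> on_hand[A=34 B=11 C=55] avail[A=14 B=1 C=55] open={R4,R6,R7,R8,R9}
Step 14: commit R7 -> on_hand[A=27 B=11 C=55] avail[A=14 B=1 C=55] open={R4,R6,R8,R9}
Step 15: commit R6 -> on_hand[A=19 B=11 C=55] avail[A=14 B=1 C=55] open={R4,R8,R9}
Step 16: reserve R10 A 2 -> on_hand[A=19 B=11 C=55] avail[A=12 B=1 C=55] open={R10,R4,R8,R9}

Answer: A: 12
B: 1
C: 55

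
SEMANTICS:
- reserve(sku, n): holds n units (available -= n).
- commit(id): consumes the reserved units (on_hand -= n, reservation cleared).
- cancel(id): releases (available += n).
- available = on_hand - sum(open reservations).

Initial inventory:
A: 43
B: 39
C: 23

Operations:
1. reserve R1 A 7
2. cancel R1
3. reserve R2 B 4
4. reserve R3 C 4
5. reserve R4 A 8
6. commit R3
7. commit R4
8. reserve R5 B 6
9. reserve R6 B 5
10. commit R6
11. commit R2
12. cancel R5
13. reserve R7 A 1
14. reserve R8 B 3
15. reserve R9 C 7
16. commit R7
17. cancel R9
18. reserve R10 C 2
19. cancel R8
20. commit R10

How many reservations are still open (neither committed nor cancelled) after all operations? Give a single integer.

Answer: 0

Derivation:
Step 1: reserve R1 A 7 -> on_hand[A=43 B=39 C=23] avail[A=36 B=39 C=23] open={R1}
Step 2: cancel R1 -> on_hand[A=43 B=39 C=23] avail[A=43 B=39 C=23] open={}
Step 3: reserve R2 B 4 -> on_hand[A=43 B=39 C=23] avail[A=43 B=35 C=23] open={R2}
Step 4: reserve R3 C 4 -> on_hand[A=43 B=39 C=23] avail[A=43 B=35 C=19] open={R2,R3}
Step 5: reserve R4 A 8 -> on_hand[A=43 B=39 C=23] avail[A=35 B=35 C=19] open={R2,R3,R4}
Step 6: commit R3 -> on_hand[A=43 B=39 C=19] avail[A=35 B=35 C=19] open={R2,R4}
Step 7: commit R4 -> on_hand[A=35 B=39 C=19] avail[A=35 B=35 C=19] open={R2}
Step 8: reserve R5 B 6 -> on_hand[A=35 B=39 C=19] avail[A=35 B=29 C=19] open={R2,R5}
Step 9: reserve R6 B 5 -> on_hand[A=35 B=39 C=19] avail[A=35 B=24 C=19] open={R2,R5,R6}
Step 10: commit R6 -> on_hand[A=35 B=34 C=19] avail[A=35 B=24 C=19] open={R2,R5}
Step 11: commit R2 -> on_hand[A=35 B=30 C=19] avail[A=35 B=24 C=19] open={R5}
Step 12: cancel R5 -> on_hand[A=35 B=30 C=19] avail[A=35 B=30 C=19] open={}
Step 13: reserve R7 A 1 -> on_hand[A=35 B=30 C=19] avail[A=34 B=30 C=19] open={R7}
Step 14: reserve R8 B 3 -> on_hand[A=35 B=30 C=19] avail[A=34 B=27 C=19] open={R7,R8}
Step 15: reserve R9 C 7 -> on_hand[A=35 B=30 C=19] avail[A=34 B=27 C=12] open={R7,R8,R9}
Step 16: commit R7 -> on_hand[A=34 B=30 C=19] avail[A=34 B=27 C=12] open={R8,R9}
Step 17: cancel R9 -> on_hand[A=34 B=30 C=19] avail[A=34 B=27 C=19] open={R8}
Step 18: reserve R10 C 2 -> on_hand[A=34 B=30 C=19] avail[A=34 B=27 C=17] open={R10,R8}
Step 19: cancel R8 -> on_hand[A=34 B=30 C=19] avail[A=34 B=30 C=17] open={R10}
Step 20: commit R10 -> on_hand[A=34 B=30 C=17] avail[A=34 B=30 C=17] open={}
Open reservations: [] -> 0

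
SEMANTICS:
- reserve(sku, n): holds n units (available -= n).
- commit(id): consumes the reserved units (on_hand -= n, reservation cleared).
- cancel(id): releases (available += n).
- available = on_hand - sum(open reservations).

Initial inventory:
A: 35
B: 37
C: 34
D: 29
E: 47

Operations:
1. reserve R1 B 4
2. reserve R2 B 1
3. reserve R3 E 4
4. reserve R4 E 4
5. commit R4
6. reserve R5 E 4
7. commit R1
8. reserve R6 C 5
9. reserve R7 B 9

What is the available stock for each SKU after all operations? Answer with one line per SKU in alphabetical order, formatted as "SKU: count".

Step 1: reserve R1 B 4 -> on_hand[A=35 B=37 C=34 D=29 E=47] avail[A=35 B=33 C=34 D=29 E=47] open={R1}
Step 2: reserve R2 B 1 -> on_hand[A=35 B=37 C=34 D=29 E=47] avail[A=35 B=32 C=34 D=29 E=47] open={R1,R2}
Step 3: reserve R3 E 4 -> on_hand[A=35 B=37 C=34 D=29 E=47] avail[A=35 B=32 C=34 D=29 E=43] open={R1,R2,R3}
Step 4: reserve R4 E 4 -> on_hand[A=35 B=37 C=34 D=29 E=47] avail[A=35 B=32 C=34 D=29 E=39] open={R1,R2,R3,R4}
Step 5: commit R4 -> on_hand[A=35 B=37 C=34 D=29 E=43] avail[A=35 B=32 C=34 D=29 E=39] open={R1,R2,R3}
Step 6: reserve R5 E 4 -> on_hand[A=35 B=37 C=34 D=29 E=43] avail[A=35 B=32 C=34 D=29 E=35] open={R1,R2,R3,R5}
Step 7: commit R1 -> on_hand[A=35 B=33 C=34 D=29 E=43] avail[A=35 B=32 C=34 D=29 E=35] open={R2,R3,R5}
Step 8: reserve R6 C 5 -> on_hand[A=35 B=33 C=34 D=29 E=43] avail[A=35 B=32 C=29 D=29 E=35] open={R2,R3,R5,R6}
Step 9: reserve R7 B 9 -> on_hand[A=35 B=33 C=34 D=29 E=43] avail[A=35 B=23 C=29 D=29 E=35] open={R2,R3,R5,R6,R7}

Answer: A: 35
B: 23
C: 29
D: 29
E: 35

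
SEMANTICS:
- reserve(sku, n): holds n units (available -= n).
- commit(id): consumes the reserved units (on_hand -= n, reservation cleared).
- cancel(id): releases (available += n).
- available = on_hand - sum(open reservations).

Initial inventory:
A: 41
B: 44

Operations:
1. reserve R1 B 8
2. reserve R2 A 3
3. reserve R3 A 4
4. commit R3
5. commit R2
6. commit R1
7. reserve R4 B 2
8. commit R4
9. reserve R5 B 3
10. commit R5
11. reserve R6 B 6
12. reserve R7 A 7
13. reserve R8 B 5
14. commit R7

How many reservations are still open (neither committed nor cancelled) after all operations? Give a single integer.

Step 1: reserve R1 B 8 -> on_hand[A=41 B=44] avail[A=41 B=36] open={R1}
Step 2: reserve R2 A 3 -> on_hand[A=41 B=44] avail[A=38 B=36] open={R1,R2}
Step 3: reserve R3 A 4 -> on_hand[A=41 B=44] avail[A=34 B=36] open={R1,R2,R3}
Step 4: commit R3 -> on_hand[A=37 B=44] avail[A=34 B=36] open={R1,R2}
Step 5: commit R2 -> on_hand[A=34 B=44] avail[A=34 B=36] open={R1}
Step 6: commit R1 -> on_hand[A=34 B=36] avail[A=34 B=36] open={}
Step 7: reserve R4 B 2 -> on_hand[A=34 B=36] avail[A=34 B=34] open={R4}
Step 8: commit R4 -> on_hand[A=34 B=34] avail[A=34 B=34] open={}
Step 9: reserve R5 B 3 -> on_hand[A=34 B=34] avail[A=34 B=31] open={R5}
Step 10: commit R5 -> on_hand[A=34 B=31] avail[A=34 B=31] open={}
Step 11: reserve R6 B 6 -> on_hand[A=34 B=31] avail[A=34 B=25] open={R6}
Step 12: reserve R7 A 7 -> on_hand[A=34 B=31] avail[A=27 B=25] open={R6,R7}
Step 13: reserve R8 B 5 -> on_hand[A=34 B=31] avail[A=27 B=20] open={R6,R7,R8}
Step 14: commit R7 -> on_hand[A=27 B=31] avail[A=27 B=20] open={R6,R8}
Open reservations: ['R6', 'R8'] -> 2

Answer: 2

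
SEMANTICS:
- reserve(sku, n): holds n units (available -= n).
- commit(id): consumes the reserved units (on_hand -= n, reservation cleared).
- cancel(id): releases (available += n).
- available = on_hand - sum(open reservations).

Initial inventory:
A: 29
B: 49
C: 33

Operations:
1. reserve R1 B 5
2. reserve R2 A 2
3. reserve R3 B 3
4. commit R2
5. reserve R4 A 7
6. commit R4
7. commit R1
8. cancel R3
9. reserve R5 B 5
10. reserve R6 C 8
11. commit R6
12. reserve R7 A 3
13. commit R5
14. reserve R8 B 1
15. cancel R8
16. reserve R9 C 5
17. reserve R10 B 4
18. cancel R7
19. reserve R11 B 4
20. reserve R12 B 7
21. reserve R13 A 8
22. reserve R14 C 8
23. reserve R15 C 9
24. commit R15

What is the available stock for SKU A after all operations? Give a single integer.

Answer: 12

Derivation:
Step 1: reserve R1 B 5 -> on_hand[A=29 B=49 C=33] avail[A=29 B=44 C=33] open={R1}
Step 2: reserve R2 A 2 -> on_hand[A=29 B=49 C=33] avail[A=27 B=44 C=33] open={R1,R2}
Step 3: reserve R3 B 3 -> on_hand[A=29 B=49 C=33] avail[A=27 B=41 C=33] open={R1,R2,R3}
Step 4: commit R2 -> on_hand[A=27 B=49 C=33] avail[A=27 B=41 C=33] open={R1,R3}
Step 5: reserve R4 A 7 -> on_hand[A=27 B=49 C=33] avail[A=20 B=41 C=33] open={R1,R3,R4}
Step 6: commit R4 -> on_hand[A=20 B=49 C=33] avail[A=20 B=41 C=33] open={R1,R3}
Step 7: commit R1 -> on_hand[A=20 B=44 C=33] avail[A=20 B=41 C=33] open={R3}
Step 8: cancel R3 -> on_hand[A=20 B=44 C=33] avail[A=20 B=44 C=33] open={}
Step 9: reserve R5 B 5 -> on_hand[A=20 B=44 C=33] avail[A=20 B=39 C=33] open={R5}
Step 10: reserve R6 C 8 -> on_hand[A=20 B=44 C=33] avail[A=20 B=39 C=25] open={R5,R6}
Step 11: commit R6 -> on_hand[A=20 B=44 C=25] avail[A=20 B=39 C=25] open={R5}
Step 12: reserve R7 A 3 -> on_hand[A=20 B=44 C=25] avail[A=17 B=39 C=25] open={R5,R7}
Step 13: commit R5 -> on_hand[A=20 B=39 C=25] avail[A=17 B=39 C=25] open={R7}
Step 14: reserve R8 B 1 -> on_hand[A=20 B=39 C=25] avail[A=17 B=38 C=25] open={R7,R8}
Step 15: cancel R8 -> on_hand[A=20 B=39 C=25] avail[A=17 B=39 C=25] open={R7}
Step 16: reserve R9 C 5 -> on_hand[A=20 B=39 C=25] avail[A=17 B=39 C=20] open={R7,R9}
Step 17: reserve R10 B 4 -> on_hand[A=20 B=39 C=25] avail[A=17 B=35 C=20] open={R10,R7,R9}
Step 18: cancel R7 -> on_hand[A=20 B=39 C=25] avail[A=20 B=35 C=20] open={R10,R9}
Step 19: reserve R11 B 4 -> on_hand[A=20 B=39 C=25] avail[A=20 B=31 C=20] open={R10,R11,R9}
Step 20: reserve R12 B 7 -> on_hand[A=20 B=39 C=25] avail[A=20 B=24 C=20] open={R10,R11,R12,R9}
Step 21: reserve R13 A 8 -> on_hand[A=20 B=39 C=25] avail[A=12 B=24 C=20] open={R10,R11,R12,R13,R9}
Step 22: reserve R14 C 8 -> on_hand[A=20 B=39 C=25] avail[A=12 B=24 C=12] open={R10,R11,R12,R13,R14,R9}
Step 23: reserve R15 C 9 -> on_hand[A=20 B=39 C=25] avail[A=12 B=24 C=3] open={R10,R11,R12,R13,R14,R15,R9}
Step 24: commit R15 -> on_hand[A=20 B=39 C=16] avail[A=12 B=24 C=3] open={R10,R11,R12,R13,R14,R9}
Final available[A] = 12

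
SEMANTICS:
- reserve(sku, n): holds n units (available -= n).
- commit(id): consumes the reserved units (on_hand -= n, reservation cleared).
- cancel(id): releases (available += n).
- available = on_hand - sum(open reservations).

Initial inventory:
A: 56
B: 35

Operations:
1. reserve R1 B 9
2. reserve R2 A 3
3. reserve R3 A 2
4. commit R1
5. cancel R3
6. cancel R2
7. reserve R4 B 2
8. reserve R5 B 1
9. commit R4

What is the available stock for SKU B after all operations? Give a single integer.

Step 1: reserve R1 B 9 -> on_hand[A=56 B=35] avail[A=56 B=26] open={R1}
Step 2: reserve R2 A 3 -> on_hand[A=56 B=35] avail[A=53 B=26] open={R1,R2}
Step 3: reserve R3 A 2 -> on_hand[A=56 B=35] avail[A=51 B=26] open={R1,R2,R3}
Step 4: commit R1 -> on_hand[A=56 B=26] avail[A=51 B=26] open={R2,R3}
Step 5: cancel R3 -> on_hand[A=56 B=26] avail[A=53 B=26] open={R2}
Step 6: cancel R2 -> on_hand[A=56 B=26] avail[A=56 B=26] open={}
Step 7: reserve R4 B 2 -> on_hand[A=56 B=26] avail[A=56 B=24] open={R4}
Step 8: reserve R5 B 1 -> on_hand[A=56 B=26] avail[A=56 B=23] open={R4,R5}
Step 9: commit R4 -> on_hand[A=56 B=24] avail[A=56 B=23] open={R5}
Final available[B] = 23

Answer: 23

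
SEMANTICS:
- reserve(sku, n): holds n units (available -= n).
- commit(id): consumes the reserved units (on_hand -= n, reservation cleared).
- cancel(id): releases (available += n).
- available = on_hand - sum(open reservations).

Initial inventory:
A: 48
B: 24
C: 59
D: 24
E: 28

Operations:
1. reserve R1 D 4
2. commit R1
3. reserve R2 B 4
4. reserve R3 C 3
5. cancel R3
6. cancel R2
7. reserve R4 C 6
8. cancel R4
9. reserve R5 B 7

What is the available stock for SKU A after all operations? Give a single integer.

Step 1: reserve R1 D 4 -> on_hand[A=48 B=24 C=59 D=24 E=28] avail[A=48 B=24 C=59 D=20 E=28] open={R1}
Step 2: commit R1 -> on_hand[A=48 B=24 C=59 D=20 E=28] avail[A=48 B=24 C=59 D=20 E=28] open={}
Step 3: reserve R2 B 4 -> on_hand[A=48 B=24 C=59 D=20 E=28] avail[A=48 B=20 C=59 D=20 E=28] open={R2}
Step 4: reserve R3 C 3 -> on_hand[A=48 B=24 C=59 D=20 E=28] avail[A=48 B=20 C=56 D=20 E=28] open={R2,R3}
Step 5: cancel R3 -> on_hand[A=48 B=24 C=59 D=20 E=28] avail[A=48 B=20 C=59 D=20 E=28] open={R2}
Step 6: cancel R2 -> on_hand[A=48 B=24 C=59 D=20 E=28] avail[A=48 B=24 C=59 D=20 E=28] open={}
Step 7: reserve R4 C 6 -> on_hand[A=48 B=24 C=59 D=20 E=28] avail[A=48 B=24 C=53 D=20 E=28] open={R4}
Step 8: cancel R4 -> on_hand[A=48 B=24 C=59 D=20 E=28] avail[A=48 B=24 C=59 D=20 E=28] open={}
Step 9: reserve R5 B 7 -> on_hand[A=48 B=24 C=59 D=20 E=28] avail[A=48 B=17 C=59 D=20 E=28] open={R5}
Final available[A] = 48

Answer: 48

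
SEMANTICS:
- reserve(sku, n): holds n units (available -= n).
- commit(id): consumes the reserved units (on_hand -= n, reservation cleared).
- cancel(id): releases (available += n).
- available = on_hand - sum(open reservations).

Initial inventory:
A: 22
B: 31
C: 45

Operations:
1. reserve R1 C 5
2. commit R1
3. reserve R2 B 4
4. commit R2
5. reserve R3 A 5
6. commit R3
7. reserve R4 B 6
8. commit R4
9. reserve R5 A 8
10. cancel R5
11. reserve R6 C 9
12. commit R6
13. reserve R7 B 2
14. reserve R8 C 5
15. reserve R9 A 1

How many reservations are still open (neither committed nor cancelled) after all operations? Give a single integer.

Answer: 3

Derivation:
Step 1: reserve R1 C 5 -> on_hand[A=22 B=31 C=45] avail[A=22 B=31 C=40] open={R1}
Step 2: commit R1 -> on_hand[A=22 B=31 C=40] avail[A=22 B=31 C=40] open={}
Step 3: reserve R2 B 4 -> on_hand[A=22 B=31 C=40] avail[A=22 B=27 C=40] open={R2}
Step 4: commit R2 -> on_hand[A=22 B=27 C=40] avail[A=22 B=27 C=40] open={}
Step 5: reserve R3 A 5 -> on_hand[A=22 B=27 C=40] avail[A=17 B=27 C=40] open={R3}
Step 6: commit R3 -> on_hand[A=17 B=27 C=40] avail[A=17 B=27 C=40] open={}
Step 7: reserve R4 B 6 -> on_hand[A=17 B=27 C=40] avail[A=17 B=21 C=40] open={R4}
Step 8: commit R4 -> on_hand[A=17 B=21 C=40] avail[A=17 B=21 C=40] open={}
Step 9: reserve R5 A 8 -> on_hand[A=17 B=21 C=40] avail[A=9 B=21 C=40] open={R5}
Step 10: cancel R5 -> on_hand[A=17 B=21 C=40] avail[A=17 B=21 C=40] open={}
Step 11: reserve R6 C 9 -> on_hand[A=17 B=21 C=40] avail[A=17 B=21 C=31] open={R6}
Step 12: commit R6 -> on_hand[A=17 B=21 C=31] avail[A=17 B=21 C=31] open={}
Step 13: reserve R7 B 2 -> on_hand[A=17 B=21 C=31] avail[A=17 B=19 C=31] open={R7}
Step 14: reserve R8 C 5 -> on_hand[A=17 B=21 C=31] avail[A=17 B=19 C=26] open={R7,R8}
Step 15: reserve R9 A 1 -> on_hand[A=17 B=21 C=31] avail[A=16 B=19 C=26] open={R7,R8,R9}
Open reservations: ['R7', 'R8', 'R9'] -> 3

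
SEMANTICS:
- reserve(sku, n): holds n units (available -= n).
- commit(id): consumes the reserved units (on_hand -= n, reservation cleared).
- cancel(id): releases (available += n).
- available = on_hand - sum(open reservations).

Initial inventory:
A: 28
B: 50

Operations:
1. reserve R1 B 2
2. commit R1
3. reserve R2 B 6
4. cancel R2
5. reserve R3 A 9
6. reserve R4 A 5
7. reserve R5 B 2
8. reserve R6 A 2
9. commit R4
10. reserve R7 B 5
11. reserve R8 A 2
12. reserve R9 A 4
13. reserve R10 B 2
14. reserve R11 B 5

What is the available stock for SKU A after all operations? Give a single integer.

Step 1: reserve R1 B 2 -> on_hand[A=28 B=50] avail[A=28 B=48] open={R1}
Step 2: commit R1 -> on_hand[A=28 B=48] avail[A=28 B=48] open={}
Step 3: reserve R2 B 6 -> on_hand[A=28 B=48] avail[A=28 B=42] open={R2}
Step 4: cancel R2 -> on_hand[A=28 B=48] avail[A=28 B=48] open={}
Step 5: reserve R3 A 9 -> on_hand[A=28 B=48] avail[A=19 B=48] open={R3}
Step 6: reserve R4 A 5 -> on_hand[A=28 B=48] avail[A=14 B=48] open={R3,R4}
Step 7: reserve R5 B 2 -> on_hand[A=28 B=48] avail[A=14 B=46] open={R3,R4,R5}
Step 8: reserve R6 A 2 -> on_hand[A=28 B=48] avail[A=12 B=46] open={R3,R4,R5,R6}
Step 9: commit R4 -> on_hand[A=23 B=48] avail[A=12 B=46] open={R3,R5,R6}
Step 10: reserve R7 B 5 -> on_hand[A=23 B=48] avail[A=12 B=41] open={R3,R5,R6,R7}
Step 11: reserve R8 A 2 -> on_hand[A=23 B=48] avail[A=10 B=41] open={R3,R5,R6,R7,R8}
Step 12: reserve R9 A 4 -> on_hand[A=23 B=48] avail[A=6 B=41] open={R3,R5,R6,R7,R8,R9}
Step 13: reserve R10 B 2 -> on_hand[A=23 B=48] avail[A=6 B=39] open={R10,R3,R5,R6,R7,R8,R9}
Step 14: reserve R11 B 5 -> on_hand[A=23 B=48] avail[A=6 B=34] open={R10,R11,R3,R5,R6,R7,R8,R9}
Final available[A] = 6

Answer: 6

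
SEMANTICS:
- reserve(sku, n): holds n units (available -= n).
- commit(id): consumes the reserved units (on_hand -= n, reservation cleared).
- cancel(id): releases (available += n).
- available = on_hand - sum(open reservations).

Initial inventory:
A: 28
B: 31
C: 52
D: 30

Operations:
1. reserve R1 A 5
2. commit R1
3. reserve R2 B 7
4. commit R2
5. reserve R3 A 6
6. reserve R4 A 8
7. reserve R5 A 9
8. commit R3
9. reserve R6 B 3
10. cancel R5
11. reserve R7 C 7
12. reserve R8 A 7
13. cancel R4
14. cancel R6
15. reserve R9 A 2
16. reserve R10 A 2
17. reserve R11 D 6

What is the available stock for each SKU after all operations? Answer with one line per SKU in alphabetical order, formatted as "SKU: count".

Step 1: reserve R1 A 5 -> on_hand[A=28 B=31 C=52 D=30] avail[A=23 B=31 C=52 D=30] open={R1}
Step 2: commit R1 -> on_hand[A=23 B=31 C=52 D=30] avail[A=23 B=31 C=52 D=30] open={}
Step 3: reserve R2 B 7 -> on_hand[A=23 B=31 C=52 D=30] avail[A=23 B=24 C=52 D=30] open={R2}
Step 4: commit R2 -> on_hand[A=23 B=24 C=52 D=30] avail[A=23 B=24 C=52 D=30] open={}
Step 5: reserve R3 A 6 -> on_hand[A=23 B=24 C=52 D=30] avail[A=17 B=24 C=52 D=30] open={R3}
Step 6: reserve R4 A 8 -> on_hand[A=23 B=24 C=52 D=30] avail[A=9 B=24 C=52 D=30] open={R3,R4}
Step 7: reserve R5 A 9 -> on_hand[A=23 B=24 C=52 D=30] avail[A=0 B=24 C=52 D=30] open={R3,R4,R5}
Step 8: commit R3 -> on_hand[A=17 B=24 C=52 D=30] avail[A=0 B=24 C=52 D=30] open={R4,R5}
Step 9: reserve R6 B 3 -> on_hand[A=17 B=24 C=52 D=30] avail[A=0 B=21 C=52 D=30] open={R4,R5,R6}
Step 10: cancel R5 -> on_hand[A=17 B=24 C=52 D=30] avail[A=9 B=21 C=52 D=30] open={R4,R6}
Step 11: reserve R7 C 7 -> on_hand[A=17 B=24 C=52 D=30] avail[A=9 B=21 C=45 D=30] open={R4,R6,R7}
Step 12: reserve R8 A 7 -> on_hand[A=17 B=24 C=52 D=30] avail[A=2 B=21 C=45 D=30] open={R4,R6,R7,R8}
Step 13: cancel R4 -> on_hand[A=17 B=24 C=52 D=30] avail[A=10 B=21 C=45 D=30] open={R6,R7,R8}
Step 14: cancel R6 -> on_hand[A=17 B=24 C=52 D=30] avail[A=10 B=24 C=45 D=30] open={R7,R8}
Step 15: reserve R9 A 2 -> on_hand[A=17 B=24 C=52 D=30] avail[A=8 B=24 C=45 D=30] open={R7,R8,R9}
Step 16: reserve R10 A 2 -> on_hand[A=17 B=24 C=52 D=30] avail[A=6 B=24 C=45 D=30] open={R10,R7,R8,R9}
Step 17: reserve R11 D 6 -> on_hand[A=17 B=24 C=52 D=30] avail[A=6 B=24 C=45 D=24] open={R10,R11,R7,R8,R9}

Answer: A: 6
B: 24
C: 45
D: 24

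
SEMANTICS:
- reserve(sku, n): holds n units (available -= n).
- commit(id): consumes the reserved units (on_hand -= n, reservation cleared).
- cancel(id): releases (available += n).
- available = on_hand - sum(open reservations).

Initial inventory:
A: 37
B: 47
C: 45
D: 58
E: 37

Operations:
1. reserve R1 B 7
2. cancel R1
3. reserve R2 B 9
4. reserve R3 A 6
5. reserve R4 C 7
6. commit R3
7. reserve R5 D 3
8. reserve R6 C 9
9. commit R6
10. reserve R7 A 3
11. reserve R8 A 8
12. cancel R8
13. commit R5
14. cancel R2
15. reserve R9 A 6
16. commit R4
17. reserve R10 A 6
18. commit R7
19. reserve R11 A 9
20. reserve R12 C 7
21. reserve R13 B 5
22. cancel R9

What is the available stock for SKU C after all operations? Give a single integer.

Step 1: reserve R1 B 7 -> on_hand[A=37 B=47 C=45 D=58 E=37] avail[A=37 B=40 C=45 D=58 E=37] open={R1}
Step 2: cancel R1 -> on_hand[A=37 B=47 C=45 D=58 E=37] avail[A=37 B=47 C=45 D=58 E=37] open={}
Step 3: reserve R2 B 9 -> on_hand[A=37 B=47 C=45 D=58 E=37] avail[A=37 B=38 C=45 D=58 E=37] open={R2}
Step 4: reserve R3 A 6 -> on_hand[A=37 B=47 C=45 D=58 E=37] avail[A=31 B=38 C=45 D=58 E=37] open={R2,R3}
Step 5: reserve R4 C 7 -> on_hand[A=37 B=47 C=45 D=58 E=37] avail[A=31 B=38 C=38 D=58 E=37] open={R2,R3,R4}
Step 6: commit R3 -> on_hand[A=31 B=47 C=45 D=58 E=37] avail[A=31 B=38 C=38 D=58 E=37] open={R2,R4}
Step 7: reserve R5 D 3 -> on_hand[A=31 B=47 C=45 D=58 E=37] avail[A=31 B=38 C=38 D=55 E=37] open={R2,R4,R5}
Step 8: reserve R6 C 9 -> on_hand[A=31 B=47 C=45 D=58 E=37] avail[A=31 B=38 C=29 D=55 E=37] open={R2,R4,R5,R6}
Step 9: commit R6 -> on_hand[A=31 B=47 C=36 D=58 E=37] avail[A=31 B=38 C=29 D=55 E=37] open={R2,R4,R5}
Step 10: reserve R7 A 3 -> on_hand[A=31 B=47 C=36 D=58 E=37] avail[A=28 B=38 C=29 D=55 E=37] open={R2,R4,R5,R7}
Step 11: reserve R8 A 8 -> on_hand[A=31 B=47 C=36 D=58 E=37] avail[A=20 B=38 C=29 D=55 E=37] open={R2,R4,R5,R7,R8}
Step 12: cancel R8 -> on_hand[A=31 B=47 C=36 D=58 E=37] avail[A=28 B=38 C=29 D=55 E=37] open={R2,R4,R5,R7}
Step 13: commit R5 -> on_hand[A=31 B=47 C=36 D=55 E=37] avail[A=28 B=38 C=29 D=55 E=37] open={R2,R4,R7}
Step 14: cancel R2 -> on_hand[A=31 B=47 C=36 D=55 E=37] avail[A=28 B=47 C=29 D=55 E=37] open={R4,R7}
Step 15: reserve R9 A 6 -> on_hand[A=31 B=47 C=36 D=55 E=37] avail[A=22 B=47 C=29 D=55 E=37] open={R4,R7,R9}
Step 16: commit R4 -> on_hand[A=31 B=47 C=29 D=55 E=37] avail[A=22 B=47 C=29 D=55 E=37] open={R7,R9}
Step 17: reserve R10 A 6 -> on_hand[A=31 B=47 C=29 D=55 E=37] avail[A=16 B=47 C=29 D=55 E=37] open={R10,R7,R9}
Step 18: commit R7 -> on_hand[A=28 B=47 C=29 D=55 E=37] avail[A=16 B=47 C=29 D=55 E=37] open={R10,R9}
Step 19: reserve R11 A 9 -> on_hand[A=28 B=47 C=29 D=55 E=37] avail[A=7 B=47 C=29 D=55 E=37] open={R10,R11,R9}
Step 20: reserve R12 C 7 -> on_hand[A=28 B=47 C=29 D=55 E=37] avail[A=7 B=47 C=22 D=55 E=37] open={R10,R11,R12,R9}
Step 21: reserve R13 B 5 -> on_hand[A=28 B=47 C=29 D=55 E=37] avail[A=7 B=42 C=22 D=55 E=37] open={R10,R11,R12,R13,R9}
Step 22: cancel R9 -> on_hand[A=28 B=47 C=29 D=55 E=37] avail[A=13 B=42 C=22 D=55 E=37] open={R10,R11,R12,R13}
Final available[C] = 22

Answer: 22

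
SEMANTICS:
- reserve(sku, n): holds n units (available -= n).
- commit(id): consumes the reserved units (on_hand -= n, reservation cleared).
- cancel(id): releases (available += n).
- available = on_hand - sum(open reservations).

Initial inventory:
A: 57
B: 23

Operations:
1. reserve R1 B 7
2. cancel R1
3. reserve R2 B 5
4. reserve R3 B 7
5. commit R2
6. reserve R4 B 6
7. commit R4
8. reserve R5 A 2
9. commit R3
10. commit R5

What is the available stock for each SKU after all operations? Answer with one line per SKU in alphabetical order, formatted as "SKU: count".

Answer: A: 55
B: 5

Derivation:
Step 1: reserve R1 B 7 -> on_hand[A=57 B=23] avail[A=57 B=16] open={R1}
Step 2: cancel R1 -> on_hand[A=57 B=23] avail[A=57 B=23] open={}
Step 3: reserve R2 B 5 -> on_hand[A=57 B=23] avail[A=57 B=18] open={R2}
Step 4: reserve R3 B 7 -> on_hand[A=57 B=23] avail[A=57 B=11] open={R2,R3}
Step 5: commit R2 -> on_hand[A=57 B=18] avail[A=57 B=11] open={R3}
Step 6: reserve R4 B 6 -> on_hand[A=57 B=18] avail[A=57 B=5] open={R3,R4}
Step 7: commit R4 -> on_hand[A=57 B=12] avail[A=57 B=5] open={R3}
Step 8: reserve R5 A 2 -> on_hand[A=57 B=12] avail[A=55 B=5] open={R3,R5}
Step 9: commit R3 -> on_hand[A=57 B=5] avail[A=55 B=5] open={R5}
Step 10: commit R5 -> on_hand[A=55 B=5] avail[A=55 B=5] open={}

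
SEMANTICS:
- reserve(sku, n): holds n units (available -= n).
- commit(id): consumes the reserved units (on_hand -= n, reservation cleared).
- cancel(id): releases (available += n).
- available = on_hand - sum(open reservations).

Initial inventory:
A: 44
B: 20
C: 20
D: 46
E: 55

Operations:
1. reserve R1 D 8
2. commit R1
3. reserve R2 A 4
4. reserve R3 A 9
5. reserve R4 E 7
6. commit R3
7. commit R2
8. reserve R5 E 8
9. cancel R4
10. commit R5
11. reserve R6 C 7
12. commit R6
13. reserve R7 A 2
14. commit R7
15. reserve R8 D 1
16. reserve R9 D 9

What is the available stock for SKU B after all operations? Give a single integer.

Step 1: reserve R1 D 8 -> on_hand[A=44 B=20 C=20 D=46 E=55] avail[A=44 B=20 C=20 D=38 E=55] open={R1}
Step 2: commit R1 -> on_hand[A=44 B=20 C=20 D=38 E=55] avail[A=44 B=20 C=20 D=38 E=55] open={}
Step 3: reserve R2 A 4 -> on_hand[A=44 B=20 C=20 D=38 E=55] avail[A=40 B=20 C=20 D=38 E=55] open={R2}
Step 4: reserve R3 A 9 -> on_hand[A=44 B=20 C=20 D=38 E=55] avail[A=31 B=20 C=20 D=38 E=55] open={R2,R3}
Step 5: reserve R4 E 7 -> on_hand[A=44 B=20 C=20 D=38 E=55] avail[A=31 B=20 C=20 D=38 E=48] open={R2,R3,R4}
Step 6: commit R3 -> on_hand[A=35 B=20 C=20 D=38 E=55] avail[A=31 B=20 C=20 D=38 E=48] open={R2,R4}
Step 7: commit R2 -> on_hand[A=31 B=20 C=20 D=38 E=55] avail[A=31 B=20 C=20 D=38 E=48] open={R4}
Step 8: reserve R5 E 8 -> on_hand[A=31 B=20 C=20 D=38 E=55] avail[A=31 B=20 C=20 D=38 E=40] open={R4,R5}
Step 9: cancel R4 -> on_hand[A=31 B=20 C=20 D=38 E=55] avail[A=31 B=20 C=20 D=38 E=47] open={R5}
Step 10: commit R5 -> on_hand[A=31 B=20 C=20 D=38 E=47] avail[A=31 B=20 C=20 D=38 E=47] open={}
Step 11: reserve R6 C 7 -> on_hand[A=31 B=20 C=20 D=38 E=47] avail[A=31 B=20 C=13 D=38 E=47] open={R6}
Step 12: commit R6 -> on_hand[A=31 B=20 C=13 D=38 E=47] avail[A=31 B=20 C=13 D=38 E=47] open={}
Step 13: reserve R7 A 2 -> on_hand[A=31 B=20 C=13 D=38 E=47] avail[A=29 B=20 C=13 D=38 E=47] open={R7}
Step 14: commit R7 -> on_hand[A=29 B=20 C=13 D=38 E=47] avail[A=29 B=20 C=13 D=38 E=47] open={}
Step 15: reserve R8 D 1 -> on_hand[A=29 B=20 C=13 D=38 E=47] avail[A=29 B=20 C=13 D=37 E=47] open={R8}
Step 16: reserve R9 D 9 -> on_hand[A=29 B=20 C=13 D=38 E=47] avail[A=29 B=20 C=13 D=28 E=47] open={R8,R9}
Final available[B] = 20

Answer: 20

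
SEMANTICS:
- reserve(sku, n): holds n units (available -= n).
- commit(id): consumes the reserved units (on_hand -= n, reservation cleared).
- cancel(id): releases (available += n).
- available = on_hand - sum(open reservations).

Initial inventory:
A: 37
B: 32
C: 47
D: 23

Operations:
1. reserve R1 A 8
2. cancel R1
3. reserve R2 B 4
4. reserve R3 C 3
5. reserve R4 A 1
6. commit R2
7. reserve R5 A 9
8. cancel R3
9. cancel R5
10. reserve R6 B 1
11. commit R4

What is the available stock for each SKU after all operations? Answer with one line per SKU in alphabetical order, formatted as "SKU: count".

Answer: A: 36
B: 27
C: 47
D: 23

Derivation:
Step 1: reserve R1 A 8 -> on_hand[A=37 B=32 C=47 D=23] avail[A=29 B=32 C=47 D=23] open={R1}
Step 2: cancel R1 -> on_hand[A=37 B=32 C=47 D=23] avail[A=37 B=32 C=47 D=23] open={}
Step 3: reserve R2 B 4 -> on_hand[A=37 B=32 C=47 D=23] avail[A=37 B=28 C=47 D=23] open={R2}
Step 4: reserve R3 C 3 -> on_hand[A=37 B=32 C=47 D=23] avail[A=37 B=28 C=44 D=23] open={R2,R3}
Step 5: reserve R4 A 1 -> on_hand[A=37 B=32 C=47 D=23] avail[A=36 B=28 C=44 D=23] open={R2,R3,R4}
Step 6: commit R2 -> on_hand[A=37 B=28 C=47 D=23] avail[A=36 B=28 C=44 D=23] open={R3,R4}
Step 7: reserve R5 A 9 -> on_hand[A=37 B=28 C=47 D=23] avail[A=27 B=28 C=44 D=23] open={R3,R4,R5}
Step 8: cancel R3 -> on_hand[A=37 B=28 C=47 D=23] avail[A=27 B=28 C=47 D=23] open={R4,R5}
Step 9: cancel R5 -> on_hand[A=37 B=28 C=47 D=23] avail[A=36 B=28 C=47 D=23] open={R4}
Step 10: reserve R6 B 1 -> on_hand[A=37 B=28 C=47 D=23] avail[A=36 B=27 C=47 D=23] open={R4,R6}
Step 11: commit R4 -> on_hand[A=36 B=28 C=47 D=23] avail[A=36 B=27 C=47 D=23] open={R6}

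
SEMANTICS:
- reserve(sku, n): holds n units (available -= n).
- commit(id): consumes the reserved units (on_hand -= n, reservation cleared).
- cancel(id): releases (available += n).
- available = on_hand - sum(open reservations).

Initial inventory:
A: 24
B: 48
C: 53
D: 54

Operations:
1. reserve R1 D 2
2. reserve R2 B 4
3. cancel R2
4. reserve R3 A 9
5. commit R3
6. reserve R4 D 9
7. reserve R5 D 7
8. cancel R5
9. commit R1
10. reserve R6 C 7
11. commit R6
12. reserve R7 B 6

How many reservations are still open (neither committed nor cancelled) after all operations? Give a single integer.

Answer: 2

Derivation:
Step 1: reserve R1 D 2 -> on_hand[A=24 B=48 C=53 D=54] avail[A=24 B=48 C=53 D=52] open={R1}
Step 2: reserve R2 B 4 -> on_hand[A=24 B=48 C=53 D=54] avail[A=24 B=44 C=53 D=52] open={R1,R2}
Step 3: cancel R2 -> on_hand[A=24 B=48 C=53 D=54] avail[A=24 B=48 C=53 D=52] open={R1}
Step 4: reserve R3 A 9 -> on_hand[A=24 B=48 C=53 D=54] avail[A=15 B=48 C=53 D=52] open={R1,R3}
Step 5: commit R3 -> on_hand[A=15 B=48 C=53 D=54] avail[A=15 B=48 C=53 D=52] open={R1}
Step 6: reserve R4 D 9 -> on_hand[A=15 B=48 C=53 D=54] avail[A=15 B=48 C=53 D=43] open={R1,R4}
Step 7: reserve R5 D 7 -> on_hand[A=15 B=48 C=53 D=54] avail[A=15 B=48 C=53 D=36] open={R1,R4,R5}
Step 8: cancel R5 -> on_hand[A=15 B=48 C=53 D=54] avail[A=15 B=48 C=53 D=43] open={R1,R4}
Step 9: commit R1 -> on_hand[A=15 B=48 C=53 D=52] avail[A=15 B=48 C=53 D=43] open={R4}
Step 10: reserve R6 C 7 -> on_hand[A=15 B=48 C=53 D=52] avail[A=15 B=48 C=46 D=43] open={R4,R6}
Step 11: commit R6 -> on_hand[A=15 B=48 C=46 D=52] avail[A=15 B=48 C=46 D=43] open={R4}
Step 12: reserve R7 B 6 -> on_hand[A=15 B=48 C=46 D=52] avail[A=15 B=42 C=46 D=43] open={R4,R7}
Open reservations: ['R4', 'R7'] -> 2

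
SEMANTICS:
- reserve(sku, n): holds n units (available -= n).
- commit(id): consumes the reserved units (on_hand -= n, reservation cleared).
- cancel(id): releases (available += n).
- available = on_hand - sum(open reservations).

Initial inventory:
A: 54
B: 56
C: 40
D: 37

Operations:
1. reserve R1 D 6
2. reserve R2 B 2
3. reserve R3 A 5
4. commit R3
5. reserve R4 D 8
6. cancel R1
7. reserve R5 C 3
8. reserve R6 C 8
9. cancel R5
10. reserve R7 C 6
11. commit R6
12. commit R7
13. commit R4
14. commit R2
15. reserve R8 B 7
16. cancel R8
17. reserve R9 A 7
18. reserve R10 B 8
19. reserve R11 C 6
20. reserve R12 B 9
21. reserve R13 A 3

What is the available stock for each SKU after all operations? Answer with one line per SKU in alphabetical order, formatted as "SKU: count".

Answer: A: 39
B: 37
C: 20
D: 29

Derivation:
Step 1: reserve R1 D 6 -> on_hand[A=54 B=56 C=40 D=37] avail[A=54 B=56 C=40 D=31] open={R1}
Step 2: reserve R2 B 2 -> on_hand[A=54 B=56 C=40 D=37] avail[A=54 B=54 C=40 D=31] open={R1,R2}
Step 3: reserve R3 A 5 -> on_hand[A=54 B=56 C=40 D=37] avail[A=49 B=54 C=40 D=31] open={R1,R2,R3}
Step 4: commit R3 -> on_hand[A=49 B=56 C=40 D=37] avail[A=49 B=54 C=40 D=31] open={R1,R2}
Step 5: reserve R4 D 8 -> on_hand[A=49 B=56 C=40 D=37] avail[A=49 B=54 C=40 D=23] open={R1,R2,R4}
Step 6: cancel R1 -> on_hand[A=49 B=56 C=40 D=37] avail[A=49 B=54 C=40 D=29] open={R2,R4}
Step 7: reserve R5 C 3 -> on_hand[A=49 B=56 C=40 D=37] avail[A=49 B=54 C=37 D=29] open={R2,R4,R5}
Step 8: reserve R6 C 8 -> on_hand[A=49 B=56 C=40 D=37] avail[A=49 B=54 C=29 D=29] open={R2,R4,R5,R6}
Step 9: cancel R5 -> on_hand[A=49 B=56 C=40 D=37] avail[A=49 B=54 C=32 D=29] open={R2,R4,R6}
Step 10: reserve R7 C 6 -> on_hand[A=49 B=56 C=40 D=37] avail[A=49 B=54 C=26 D=29] open={R2,R4,R6,R7}
Step 11: commit R6 -> on_hand[A=49 B=56 C=32 D=37] avail[A=49 B=54 C=26 D=29] open={R2,R4,R7}
Step 12: commit R7 -> on_hand[A=49 B=56 C=26 D=37] avail[A=49 B=54 C=26 D=29] open={R2,R4}
Step 13: commit R4 -> on_hand[A=49 B=56 C=26 D=29] avail[A=49 B=54 C=26 D=29] open={R2}
Step 14: commit R2 -> on_hand[A=49 B=54 C=26 D=29] avail[A=49 B=54 C=26 D=29] open={}
Step 15: reserve R8 B 7 -> on_hand[A=49 B=54 C=26 D=29] avail[A=49 B=47 C=26 D=29] open={R8}
Step 16: cancel R8 -> on_hand[A=49 B=54 C=26 D=29] avail[A=49 B=54 C=26 D=29] open={}
Step 17: reserve R9 A 7 -> on_hand[A=49 B=54 C=26 D=29] avail[A=42 B=54 C=26 D=29] open={R9}
Step 18: reserve R10 B 8 -> on_hand[A=49 B=54 C=26 D=29] avail[A=42 B=46 C=26 D=29] open={R10,R9}
Step 19: reserve R11 C 6 -> on_hand[A=49 B=54 C=26 D=29] avail[A=42 B=46 C=20 D=29] open={R10,R11,R9}
Step 20: reserve R12 B 9 -> on_hand[A=49 B=54 C=26 D=29] avail[A=42 B=37 C=20 D=29] open={R10,R11,R12,R9}
Step 21: reserve R13 A 3 -> on_hand[A=49 B=54 C=26 D=29] avail[A=39 B=37 C=20 D=29] open={R10,R11,R12,R13,R9}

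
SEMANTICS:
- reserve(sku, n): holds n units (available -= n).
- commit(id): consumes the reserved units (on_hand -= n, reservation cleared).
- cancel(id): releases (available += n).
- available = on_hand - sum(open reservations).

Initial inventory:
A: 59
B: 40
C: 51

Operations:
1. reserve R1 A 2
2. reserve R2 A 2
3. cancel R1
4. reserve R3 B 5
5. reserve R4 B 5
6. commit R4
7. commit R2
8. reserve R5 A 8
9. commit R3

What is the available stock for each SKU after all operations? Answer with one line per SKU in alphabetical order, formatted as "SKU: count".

Step 1: reserve R1 A 2 -> on_hand[A=59 B=40 C=51] avail[A=57 B=40 C=51] open={R1}
Step 2: reserve R2 A 2 -> on_hand[A=59 B=40 C=51] avail[A=55 B=40 C=51] open={R1,R2}
Step 3: cancel R1 -> on_hand[A=59 B=40 C=51] avail[A=57 B=40 C=51] open={R2}
Step 4: reserve R3 B 5 -> on_hand[A=59 B=40 C=51] avail[A=57 B=35 C=51] open={R2,R3}
Step 5: reserve R4 B 5 -> on_hand[A=59 B=40 C=51] avail[A=57 B=30 C=51] open={R2,R3,R4}
Step 6: commit R4 -> on_hand[A=59 B=35 C=51] avail[A=57 B=30 C=51] open={R2,R3}
Step 7: commit R2 -> on_hand[A=57 B=35 C=51] avail[A=57 B=30 C=51] open={R3}
Step 8: reserve R5 A 8 -> on_hand[A=57 B=35 C=51] avail[A=49 B=30 C=51] open={R3,R5}
Step 9: commit R3 -> on_hand[A=57 B=30 C=51] avail[A=49 B=30 C=51] open={R5}

Answer: A: 49
B: 30
C: 51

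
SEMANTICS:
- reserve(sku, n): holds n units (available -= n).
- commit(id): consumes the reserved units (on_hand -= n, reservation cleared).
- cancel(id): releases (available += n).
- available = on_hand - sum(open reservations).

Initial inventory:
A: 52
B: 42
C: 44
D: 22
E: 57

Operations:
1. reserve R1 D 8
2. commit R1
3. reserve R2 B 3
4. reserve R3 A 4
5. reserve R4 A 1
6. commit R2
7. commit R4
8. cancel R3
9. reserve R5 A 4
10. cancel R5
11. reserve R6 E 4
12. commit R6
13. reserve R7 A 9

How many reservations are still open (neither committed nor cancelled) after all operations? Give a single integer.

Step 1: reserve R1 D 8 -> on_hand[A=52 B=42 C=44 D=22 E=57] avail[A=52 B=42 C=44 D=14 E=57] open={R1}
Step 2: commit R1 -> on_hand[A=52 B=42 C=44 D=14 E=57] avail[A=52 B=42 C=44 D=14 E=57] open={}
Step 3: reserve R2 B 3 -> on_hand[A=52 B=42 C=44 D=14 E=57] avail[A=52 B=39 C=44 D=14 E=57] open={R2}
Step 4: reserve R3 A 4 -> on_hand[A=52 B=42 C=44 D=14 E=57] avail[A=48 B=39 C=44 D=14 E=57] open={R2,R3}
Step 5: reserve R4 A 1 -> on_hand[A=52 B=42 C=44 D=14 E=57] avail[A=47 B=39 C=44 D=14 E=57] open={R2,R3,R4}
Step 6: commit R2 -> on_hand[A=52 B=39 C=44 D=14 E=57] avail[A=47 B=39 C=44 D=14 E=57] open={R3,R4}
Step 7: commit R4 -> on_hand[A=51 B=39 C=44 D=14 E=57] avail[A=47 B=39 C=44 D=14 E=57] open={R3}
Step 8: cancel R3 -> on_hand[A=51 B=39 C=44 D=14 E=57] avail[A=51 B=39 C=44 D=14 E=57] open={}
Step 9: reserve R5 A 4 -> on_hand[A=51 B=39 C=44 D=14 E=57] avail[A=47 B=39 C=44 D=14 E=57] open={R5}
Step 10: cancel R5 -> on_hand[A=51 B=39 C=44 D=14 E=57] avail[A=51 B=39 C=44 D=14 E=57] open={}
Step 11: reserve R6 E 4 -> on_hand[A=51 B=39 C=44 D=14 E=57] avail[A=51 B=39 C=44 D=14 E=53] open={R6}
Step 12: commit R6 -> on_hand[A=51 B=39 C=44 D=14 E=53] avail[A=51 B=39 C=44 D=14 E=53] open={}
Step 13: reserve R7 A 9 -> on_hand[A=51 B=39 C=44 D=14 E=53] avail[A=42 B=39 C=44 D=14 E=53] open={R7}
Open reservations: ['R7'] -> 1

Answer: 1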